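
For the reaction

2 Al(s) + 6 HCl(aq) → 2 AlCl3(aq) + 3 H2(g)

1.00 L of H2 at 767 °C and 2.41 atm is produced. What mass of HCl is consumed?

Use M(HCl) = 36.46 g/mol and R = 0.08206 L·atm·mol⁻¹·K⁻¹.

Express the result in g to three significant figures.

2.06 g

n(H2) = PV/RT = (2.41 × 1.00) / (0.08206 × 1040.15) = 0.02824 mol
n(HCl) = (6/3) × 0.02824 = 0.05648 mol
m(HCl) = 0.05648 × 36.46 = 2.059 g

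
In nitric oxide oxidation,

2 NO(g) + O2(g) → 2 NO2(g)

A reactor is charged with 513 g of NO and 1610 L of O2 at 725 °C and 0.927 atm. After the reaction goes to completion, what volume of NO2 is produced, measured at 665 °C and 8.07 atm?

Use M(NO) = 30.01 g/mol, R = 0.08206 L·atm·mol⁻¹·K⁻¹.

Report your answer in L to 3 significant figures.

n(NO) = 513 / 30.01 = 17.09 mol
n(O2) = PV/RT = (0.927 × 1610) / (0.08206 × 998.15) = 18.22 mol
For 17.09 mol NO, stoichiometry requires (1/2) × 17.09 = 8.545 mol O2; 18.22 mol is available, so NO is limiting.
n(NO2) = (2/2) × 17.09 = 17.09 mol
V(NO2) = nRT/P = 17.09 × 0.08206 × 938.15 / 8.07 = 163.0 L

163 L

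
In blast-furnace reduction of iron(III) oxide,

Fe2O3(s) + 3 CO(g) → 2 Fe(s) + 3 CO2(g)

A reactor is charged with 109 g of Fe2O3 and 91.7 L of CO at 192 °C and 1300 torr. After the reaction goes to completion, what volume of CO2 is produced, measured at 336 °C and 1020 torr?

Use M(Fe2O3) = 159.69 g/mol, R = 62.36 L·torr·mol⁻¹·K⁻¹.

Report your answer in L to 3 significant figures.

n(Fe2O3) = 109 / 159.69 = 0.6826 mol
n(CO) = PV/RT = (1300 × 91.7) / (62.36 × 465.15) = 4.110 mol
For 0.6826 mol Fe2O3, stoichiometry requires (3/1) × 0.6826 = 2.048 mol CO; 4.110 mol is available, so Fe2O3 is limiting.
n(CO2) = (3/1) × 0.6826 = 2.048 mol
V(CO2) = nRT/P = 2.048 × 62.36 × 609.15 / 1020 = 76.27 L

76.3 L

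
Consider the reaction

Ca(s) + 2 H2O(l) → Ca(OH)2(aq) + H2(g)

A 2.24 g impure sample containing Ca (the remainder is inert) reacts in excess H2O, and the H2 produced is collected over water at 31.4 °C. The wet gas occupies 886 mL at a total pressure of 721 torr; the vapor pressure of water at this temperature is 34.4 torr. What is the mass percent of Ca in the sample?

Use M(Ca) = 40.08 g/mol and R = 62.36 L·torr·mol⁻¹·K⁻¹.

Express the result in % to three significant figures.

P(H2) = 721 − 34.4 = 686.6 torr
n(H2) = PV/RT = (686.6 × 0.8860) / (62.36 × 304.55) = 0.03203 mol
n(Ca) = (1/1) × 0.03203 = 0.03203 mol
m(Ca) = 0.03203 × 40.08 = 1.284 g
%Ca = 1.284 / 2.24 × 100 = 57.32%

57.3 %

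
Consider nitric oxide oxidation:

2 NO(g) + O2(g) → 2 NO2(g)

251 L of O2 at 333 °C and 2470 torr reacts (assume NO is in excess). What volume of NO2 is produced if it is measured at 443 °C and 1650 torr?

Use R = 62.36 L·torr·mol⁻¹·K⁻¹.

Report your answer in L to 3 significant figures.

n(O2) = PV/RT = (2470 × 251) / (62.36 × 606.15) = 16.40 mol
n(NO2) = (2/1) × 16.40 = 32.80 mol
V = nRT/P = 32.80 × 62.36 × 716.15 / 1650 = 887.8 L

888 L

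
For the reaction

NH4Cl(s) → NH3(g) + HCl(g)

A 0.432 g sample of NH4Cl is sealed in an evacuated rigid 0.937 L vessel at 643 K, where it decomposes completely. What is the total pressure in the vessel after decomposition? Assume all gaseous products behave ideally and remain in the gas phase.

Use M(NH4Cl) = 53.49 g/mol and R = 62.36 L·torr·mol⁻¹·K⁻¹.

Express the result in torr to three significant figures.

691 torr

n(NH4Cl) = 0.432 / 53.49 = 0.008076 mol
n(gas produced) = (2/1) × 0.008076 = 0.01615 mol
P = nRT/V = 0.01615 × 62.36 × 643 / 0.937 = 691.1 torr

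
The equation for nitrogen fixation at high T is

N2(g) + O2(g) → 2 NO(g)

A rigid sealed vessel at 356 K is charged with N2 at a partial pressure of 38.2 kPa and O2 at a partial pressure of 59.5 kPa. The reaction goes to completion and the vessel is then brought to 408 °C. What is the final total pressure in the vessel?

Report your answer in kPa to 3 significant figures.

Because the vessel is rigid and T is held at 356 K, work the stoichiometry in partial pressures (P_i = n_iRT/V).
P(O2) required for 38.2 kPa of N2 = (1/1) × 38.2 = 38.20 kPa; available 59.5 kPa, so N2 is limiting.
P(O2) remaining = 59.5 − (1/1) × 38.2 = 21.30 kPa
P(gaseous products) = (2)/1 × 38.2 = 76.40 kPa
P_total at 356 K = 21.30 + 76.40 = 97.70 kPa
Scaling to 408 °C: P = 97.70 × 681.15/356 = 186.9 kPa

187 kPa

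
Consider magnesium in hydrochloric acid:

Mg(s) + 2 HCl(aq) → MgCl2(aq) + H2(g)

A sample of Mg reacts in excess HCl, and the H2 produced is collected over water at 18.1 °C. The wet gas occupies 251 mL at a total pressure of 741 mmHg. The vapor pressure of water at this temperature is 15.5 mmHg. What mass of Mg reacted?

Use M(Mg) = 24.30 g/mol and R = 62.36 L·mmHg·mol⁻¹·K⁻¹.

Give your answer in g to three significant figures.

P(H2) = 741 − 15.5 = 725.5 mmHg
n(H2) = PV/RT = (725.5 × 0.2510) / (62.36 × 291.25) = 0.01003 mol
n(Mg) = (1/1) × 0.01003 = 0.01003 mol
m(Mg) = 0.01003 × 24.30 = 0.2437 g

0.244 g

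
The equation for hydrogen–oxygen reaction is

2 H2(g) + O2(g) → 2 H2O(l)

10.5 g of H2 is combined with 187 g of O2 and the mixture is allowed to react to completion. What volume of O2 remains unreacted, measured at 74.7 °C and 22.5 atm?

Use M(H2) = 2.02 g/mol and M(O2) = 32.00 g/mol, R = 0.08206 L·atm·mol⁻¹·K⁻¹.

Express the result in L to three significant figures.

4.12 L

n(H2) = 10.5 / 2.02 = 5.198 mol
n(O2) = 187 / 32.00 = 5.844 mol
For 5.198 mol H2, stoichiometry requires (1/2) × 5.198 = 2.599 mol O2; 5.844 mol is available, so H2 is limiting.
n(O2) consumed = (1/2) × 5.198 = 2.599 mol; remaining = 5.844 − 2.599 = 3.245 mol
V(O2) = nRT/P = 3.245 × 0.08206 × 347.85 / 22.5 = 4.117 L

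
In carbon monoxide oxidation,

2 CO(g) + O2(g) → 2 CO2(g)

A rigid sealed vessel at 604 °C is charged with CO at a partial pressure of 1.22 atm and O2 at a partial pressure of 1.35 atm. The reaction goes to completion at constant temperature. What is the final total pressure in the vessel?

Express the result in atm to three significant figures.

With V and T fixed, P_i ∝ n_i, so the mole ratios apply directly to partial pressures at 604 °C.
P(O2) required for 1.22 atm of CO = (1/2) × 1.22 = 0.6100 atm; available 1.35 atm, so CO is limiting.
P(O2) remaining = 1.35 − (1/2) × 1.22 = 0.7400 atm
P(gaseous products) = (2)/2 × 1.22 = 1.220 atm
P_total at 604 °C = 0.7400 + 1.220 = 1.960 atm

1.96 atm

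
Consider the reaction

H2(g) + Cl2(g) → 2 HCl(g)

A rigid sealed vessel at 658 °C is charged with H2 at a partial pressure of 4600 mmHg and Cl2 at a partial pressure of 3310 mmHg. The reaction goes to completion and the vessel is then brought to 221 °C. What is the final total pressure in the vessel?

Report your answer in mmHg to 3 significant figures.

At constant V, partial pressures at 658 °C are proportional to moles, so apply stoichiometry directly to pressures.
P(Cl2) required for 4600 mmHg of H2 = (1/1) × 4600 = 4600 mmHg; available 3310 mmHg, so Cl2 is limiting.
P(H2) remaining = 4600 − (1/1) × 3310 = 1290 mmHg
P(gaseous products) = (2)/1 × 3310 = 6620 mmHg
P_total at 658 °C = 1290 + 6620 = 7910 mmHg
Scaling to 221 °C: P = 7910 × 494.15/931.15 = 4198 mmHg

4200 mmHg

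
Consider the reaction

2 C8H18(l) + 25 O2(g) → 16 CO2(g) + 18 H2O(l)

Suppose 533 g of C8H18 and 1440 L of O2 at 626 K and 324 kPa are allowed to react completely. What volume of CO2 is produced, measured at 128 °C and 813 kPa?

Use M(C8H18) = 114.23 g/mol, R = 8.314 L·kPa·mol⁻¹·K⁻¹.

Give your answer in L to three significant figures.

n(C8H18) = 533 / 114.23 = 4.666 mol
n(O2) = PV/RT = (324 × 1440) / (8.314 × 626) = 89.64 mol
For 4.666 mol C8H18, stoichiometry requires (25/2) × 4.666 = 58.33 mol O2; 89.64 mol is available, so C8H18 is limiting.
n(CO2) = (16/2) × 4.666 = 37.33 mol
V(CO2) = nRT/P = 37.33 × 8.314 × 401.15 / 813 = 153.1 L

153 L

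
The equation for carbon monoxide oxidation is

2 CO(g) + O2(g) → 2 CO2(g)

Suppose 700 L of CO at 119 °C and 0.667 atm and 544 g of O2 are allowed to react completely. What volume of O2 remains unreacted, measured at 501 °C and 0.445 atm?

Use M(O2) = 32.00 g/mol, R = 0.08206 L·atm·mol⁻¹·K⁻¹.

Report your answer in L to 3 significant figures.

n(CO) = PV/RT = (0.667 × 700) / (0.08206 × 392.15) = 14.51 mol
n(O2) = 544 / 32.00 = 17.00 mol
For 14.51 mol CO, stoichiometry requires (1/2) × 14.51 = 7.255 mol O2; 17.00 mol is available, so CO is limiting.
n(O2) consumed = (1/2) × 14.51 = 7.255 mol; remaining = 17.00 − 7.255 = 9.745 mol
V(O2) = nRT/P = 9.745 × 0.08206 × 774.15 / 0.445 = 1391 L

1390 L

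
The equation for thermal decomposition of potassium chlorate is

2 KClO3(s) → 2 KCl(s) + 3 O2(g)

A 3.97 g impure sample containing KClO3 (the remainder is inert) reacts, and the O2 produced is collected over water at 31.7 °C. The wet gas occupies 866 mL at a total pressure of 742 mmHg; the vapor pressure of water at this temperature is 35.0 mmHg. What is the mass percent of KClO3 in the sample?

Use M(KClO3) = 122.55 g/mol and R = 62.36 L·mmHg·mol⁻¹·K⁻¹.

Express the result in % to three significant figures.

P(O2) = 742 − 35.0 = 707.0 mmHg
n(O2) = PV/RT = (707.0 × 0.8660) / (62.36 × 304.85) = 0.03221 mol
n(KClO3) = (2/3) × 0.03221 = 0.02147 mol
m(KClO3) = 0.02147 × 122.55 = 2.631 g
%KClO3 = 2.631 / 3.97 × 100 = 66.27%

66.3 %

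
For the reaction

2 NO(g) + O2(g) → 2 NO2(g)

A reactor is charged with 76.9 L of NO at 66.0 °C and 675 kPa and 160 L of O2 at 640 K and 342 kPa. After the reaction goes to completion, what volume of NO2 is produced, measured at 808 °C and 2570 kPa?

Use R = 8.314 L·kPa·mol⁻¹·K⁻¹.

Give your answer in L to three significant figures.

n(NO) = PV/RT = (675 × 76.9) / (8.314 × 339.15) = 18.41 mol
n(O2) = PV/RT = (342 × 160) / (8.314 × 640) = 10.28 mol
For 18.41 mol NO, stoichiometry requires (1/2) × 18.41 = 9.205 mol O2; 10.28 mol is available, so NO is limiting.
n(NO2) = (2/2) × 18.41 = 18.41 mol
V(NO2) = nRT/P = 18.41 × 8.314 × 1081.15 / 2570 = 64.39 L

64.4 L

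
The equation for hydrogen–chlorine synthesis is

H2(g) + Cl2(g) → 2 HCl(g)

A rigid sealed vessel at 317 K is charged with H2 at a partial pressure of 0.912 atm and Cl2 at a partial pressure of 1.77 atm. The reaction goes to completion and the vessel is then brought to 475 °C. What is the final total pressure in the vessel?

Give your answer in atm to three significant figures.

6.33 atm

Because the vessel is rigid and T is held at 317 K, work the stoichiometry in partial pressures (P_i = n_iRT/V).
P(Cl2) required for 0.912 atm of H2 = (1/1) × 0.912 = 0.9120 atm; available 1.77 atm, so H2 is limiting.
P(Cl2) remaining = 1.77 − (1/1) × 0.912 = 0.8580 atm
P(gaseous products) = (2)/1 × 0.912 = 1.824 atm
P_total at 317 K = 0.8580 + 1.824 = 2.682 atm
Scaling to 475 °C: P = 2.682 × 748.15/317 = 6.330 atm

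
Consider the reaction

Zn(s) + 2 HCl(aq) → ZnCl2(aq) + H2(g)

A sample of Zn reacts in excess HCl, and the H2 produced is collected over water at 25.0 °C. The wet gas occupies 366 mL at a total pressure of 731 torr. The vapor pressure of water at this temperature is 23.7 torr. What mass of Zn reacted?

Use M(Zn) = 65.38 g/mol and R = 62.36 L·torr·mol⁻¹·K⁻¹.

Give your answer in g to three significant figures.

P(H2) = 731 − 23.7 = 707.3 torr
n(H2) = PV/RT = (707.3 × 0.3660) / (62.36 × 298.15) = 0.01392 mol
n(Zn) = (1/1) × 0.01392 = 0.01392 mol
m(Zn) = 0.01392 × 65.38 = 0.9101 g

0.910 g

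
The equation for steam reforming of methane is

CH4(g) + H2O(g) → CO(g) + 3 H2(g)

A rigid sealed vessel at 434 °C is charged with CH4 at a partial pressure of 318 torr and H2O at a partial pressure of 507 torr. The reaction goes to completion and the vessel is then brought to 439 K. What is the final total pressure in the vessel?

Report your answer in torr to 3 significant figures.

Because the vessel is rigid and T is held at 434 °C, work the stoichiometry in partial pressures (P_i = n_iRT/V).
P(H2O) required for 318 torr of CH4 = (1/1) × 318 = 318.0 torr; available 507 torr, so CH4 is limiting.
P(H2O) remaining = 507 − (1/1) × 318 = 189.0 torr
P(gaseous products) = (1+3)/1 × 318 = 1272 torr
P_total at 434 °C = 189.0 + 1272 = 1461 torr
Scaling to 439 K: P = 1461 × 439/707.15 = 907.0 torr

907 torr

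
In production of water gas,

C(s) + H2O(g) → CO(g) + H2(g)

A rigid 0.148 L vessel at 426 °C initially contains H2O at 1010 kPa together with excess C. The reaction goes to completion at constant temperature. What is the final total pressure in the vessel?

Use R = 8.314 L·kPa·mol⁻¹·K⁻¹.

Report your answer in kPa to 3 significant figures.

2020 kPa

Since T and V are fixed, P_final/P_initial = n_final/n_initial = 2/1.
P_final = (2/1) × 1010 = 2020 kPa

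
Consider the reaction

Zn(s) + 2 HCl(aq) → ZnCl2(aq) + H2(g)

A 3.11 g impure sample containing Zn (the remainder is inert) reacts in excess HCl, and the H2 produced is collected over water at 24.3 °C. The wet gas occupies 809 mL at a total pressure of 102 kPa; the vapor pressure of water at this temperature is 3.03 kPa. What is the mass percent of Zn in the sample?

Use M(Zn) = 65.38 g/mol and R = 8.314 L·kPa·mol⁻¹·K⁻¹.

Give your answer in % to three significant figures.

68.1 %

P(H2) = 102 − 3.03 = 98.97 kPa
n(H2) = PV/RT = (98.97 × 0.8090) / (8.314 × 297.45) = 0.03238 mol
n(Zn) = (1/1) × 0.03238 = 0.03238 mol
m(Zn) = 0.03238 × 65.38 = 2.117 g
%Zn = 2.117 / 3.11 × 100 = 68.07%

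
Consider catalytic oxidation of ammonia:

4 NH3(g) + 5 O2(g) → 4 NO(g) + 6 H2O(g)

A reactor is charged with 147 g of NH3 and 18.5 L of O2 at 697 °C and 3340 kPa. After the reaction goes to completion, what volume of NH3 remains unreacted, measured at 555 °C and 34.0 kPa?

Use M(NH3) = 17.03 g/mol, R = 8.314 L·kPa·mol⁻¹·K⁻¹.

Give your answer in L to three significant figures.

507 L

n(NH3) = 147 / 17.03 = 8.632 mol
n(O2) = PV/RT = (3340 × 18.5) / (8.314 × 970.15) = 7.661 mol
For 8.632 mol NH3, stoichiometry requires (5/4) × 8.632 = 10.79 mol O2; 7.661 mol is available, so O2 is limiting.
n(NH3) consumed = (4/5) × 7.661 = 6.129 mol; remaining = 8.632 − 6.129 = 2.503 mol
V(NH3) = nRT/P = 2.503 × 8.314 × 828.15 / 34.0 = 506.9 L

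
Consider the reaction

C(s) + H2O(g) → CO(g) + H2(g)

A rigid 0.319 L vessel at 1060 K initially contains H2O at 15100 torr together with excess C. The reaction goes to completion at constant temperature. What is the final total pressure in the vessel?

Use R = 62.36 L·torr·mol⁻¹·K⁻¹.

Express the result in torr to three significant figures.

At constant T and V, P ∝ n(gas): 1 mol gas → 2 mol gas.
P_final = (2/1) × 15100 = 30200 torr

30200 torr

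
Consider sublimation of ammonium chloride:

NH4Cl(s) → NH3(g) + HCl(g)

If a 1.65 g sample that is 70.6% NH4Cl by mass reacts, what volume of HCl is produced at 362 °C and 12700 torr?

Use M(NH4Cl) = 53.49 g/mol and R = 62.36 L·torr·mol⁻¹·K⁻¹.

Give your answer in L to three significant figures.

0.0679 L

mass of NH4Cl = 1.65 × 70.6/100 = 1.165 g
n(NH4Cl) = 1.165 / 53.49 = 0.02178 mol
n(HCl) = (1/1) × 0.02178 = 0.02178 mol
V = nRT/P = 0.02178 × 62.36 × 635.15 / 12700 = 0.06793 L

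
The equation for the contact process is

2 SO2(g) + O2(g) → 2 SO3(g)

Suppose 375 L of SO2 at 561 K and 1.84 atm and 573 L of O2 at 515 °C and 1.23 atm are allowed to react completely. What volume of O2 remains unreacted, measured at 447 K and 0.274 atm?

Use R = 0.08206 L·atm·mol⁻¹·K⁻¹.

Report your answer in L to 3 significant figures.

456 L

n(SO2) = PV/RT = (1.84 × 375) / (0.08206 × 561) = 14.99 mol
n(O2) = PV/RT = (1.23 × 573) / (0.08206 × 788.15) = 10.90 mol
For 14.99 mol SO2, stoichiometry requires (1/2) × 14.99 = 7.495 mol O2; 10.90 mol is available, so SO2 is limiting.
n(O2) consumed = (1/2) × 14.99 = 7.495 mol; remaining = 10.90 − 7.495 = 3.405 mol
V(O2) = nRT/P = 3.405 × 0.08206 × 447 / 0.274 = 455.8 L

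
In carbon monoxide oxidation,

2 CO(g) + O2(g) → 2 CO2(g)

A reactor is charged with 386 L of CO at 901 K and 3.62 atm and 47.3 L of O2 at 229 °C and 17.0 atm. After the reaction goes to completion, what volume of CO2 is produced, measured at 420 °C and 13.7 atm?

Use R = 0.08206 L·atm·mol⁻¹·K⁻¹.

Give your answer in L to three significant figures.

n(CO) = PV/RT = (3.62 × 386) / (0.08206 × 901) = 18.90 mol
n(O2) = PV/RT = (17.0 × 47.3) / (0.08206 × 502.15) = 19.51 mol
For 18.90 mol CO, stoichiometry requires (1/2) × 18.90 = 9.450 mol O2; 19.51 mol is available, so CO is limiting.
n(CO2) = (2/2) × 18.90 = 18.90 mol
V(CO2) = nRT/P = 18.90 × 0.08206 × 693.15 / 13.7 = 78.47 L

78.5 L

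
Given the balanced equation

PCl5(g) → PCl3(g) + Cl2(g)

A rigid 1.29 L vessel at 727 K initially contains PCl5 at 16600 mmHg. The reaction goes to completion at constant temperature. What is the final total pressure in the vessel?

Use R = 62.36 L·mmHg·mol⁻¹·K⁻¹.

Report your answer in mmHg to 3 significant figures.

33200 mmHg

Rigid vessel, constant T ⇒ P scales with total gas moles (1 → 2).
P_final = (2/1) × 16600 = 33200 mmHg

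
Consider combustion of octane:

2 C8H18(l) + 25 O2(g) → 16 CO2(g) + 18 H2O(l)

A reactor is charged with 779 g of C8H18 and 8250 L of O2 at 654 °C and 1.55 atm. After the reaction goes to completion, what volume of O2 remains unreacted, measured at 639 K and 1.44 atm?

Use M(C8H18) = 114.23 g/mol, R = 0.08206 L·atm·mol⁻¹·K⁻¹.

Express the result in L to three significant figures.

3020 L

n(C8H18) = 779 / 114.23 = 6.820 mol
n(O2) = PV/RT = (1.55 × 8250) / (0.08206 × 927.15) = 168.1 mol
For 6.820 mol C8H18, stoichiometry requires (25/2) × 6.820 = 85.25 mol O2; 168.1 mol is available, so C8H18 is limiting.
n(O2) consumed = (25/2) × 6.820 = 85.25 mol; remaining = 168.1 − 85.25 = 82.85 mol
V(O2) = nRT/P = 82.85 × 0.08206 × 639 / 1.44 = 3017 L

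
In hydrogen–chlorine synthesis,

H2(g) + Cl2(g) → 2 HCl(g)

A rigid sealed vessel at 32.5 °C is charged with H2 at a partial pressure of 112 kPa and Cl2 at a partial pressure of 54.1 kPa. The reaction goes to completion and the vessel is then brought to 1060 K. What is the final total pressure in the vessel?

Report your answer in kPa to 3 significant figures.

With V and T fixed, P_i ∝ n_i, so the mole ratios apply directly to partial pressures at 32.5 °C.
P(Cl2) required for 112 kPa of H2 = (1/1) × 112 = 112.0 kPa; available 54.1 kPa, so Cl2 is limiting.
P(H2) remaining = 112 − (1/1) × 54.1 = 57.90 kPa
P(gaseous products) = (2)/1 × 54.1 = 108.2 kPa
P_total at 32.5 °C = 57.90 + 108.2 = 166.1 kPa
Scaling to 1060 K: P = 166.1 × 1060/305.65 = 576.0 kPa

576 kPa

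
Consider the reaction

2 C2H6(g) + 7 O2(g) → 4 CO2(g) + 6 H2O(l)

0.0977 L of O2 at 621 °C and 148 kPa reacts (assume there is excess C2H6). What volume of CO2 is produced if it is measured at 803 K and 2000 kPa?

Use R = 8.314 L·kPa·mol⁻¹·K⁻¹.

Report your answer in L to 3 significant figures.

0.00371 L

n(O2) = PV/RT = (148 × 0.0977) / (8.314 × 894.15) = 0.001945 mol
n(CO2) = (4/7) × 0.001945 = 0.001111 mol
V = nRT/P = 0.001111 × 8.314 × 803 / 2000 = 0.003709 L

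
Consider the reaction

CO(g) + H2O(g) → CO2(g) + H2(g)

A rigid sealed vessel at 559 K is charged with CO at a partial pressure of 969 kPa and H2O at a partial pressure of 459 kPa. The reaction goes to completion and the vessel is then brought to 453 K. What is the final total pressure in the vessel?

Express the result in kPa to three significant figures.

Because the vessel is rigid and T is held at 559 K, work the stoichiometry in partial pressures (P_i = n_iRT/V).
P(H2O) required for 969 kPa of CO = (1/1) × 969 = 969.0 kPa; available 459 kPa, so H2O is limiting.
P(CO) remaining = 969 − (1/1) × 459 = 510.0 kPa
P(gaseous products) = (1+1)/1 × 459 = 918.0 kPa
P_total at 559 K = 510.0 + 918.0 = 1428 kPa
Scaling to 453 K: P = 1428 × 453/559 = 1157 kPa

1160 kPa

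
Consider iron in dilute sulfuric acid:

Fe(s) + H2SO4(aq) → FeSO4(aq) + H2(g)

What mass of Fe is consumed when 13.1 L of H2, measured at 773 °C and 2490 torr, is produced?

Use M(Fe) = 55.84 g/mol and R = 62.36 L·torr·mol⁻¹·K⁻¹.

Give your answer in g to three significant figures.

27.9 g

n(H2) = PV/RT = (2490 × 13.1) / (62.36 × 1046.15) = 0.5000 mol
n(Fe) = (1/1) × 0.5000 = 0.5000 mol
m(Fe) = 0.5000 × 55.84 = 27.92 g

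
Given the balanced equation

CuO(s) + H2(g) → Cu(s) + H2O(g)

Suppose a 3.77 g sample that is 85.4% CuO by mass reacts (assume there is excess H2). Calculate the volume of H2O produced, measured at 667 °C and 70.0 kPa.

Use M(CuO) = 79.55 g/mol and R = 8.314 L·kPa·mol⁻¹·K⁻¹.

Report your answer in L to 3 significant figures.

mass of CuO = 3.77 × 85.4/100 = 3.220 g
n(CuO) = 3.220 / 79.55 = 0.04048 mol
n(H2O) = (1/1) × 0.04048 = 0.04048 mol
V = nRT/P = 0.04048 × 8.314 × 940.15 / 70.0 = 4.520 L

4.52 L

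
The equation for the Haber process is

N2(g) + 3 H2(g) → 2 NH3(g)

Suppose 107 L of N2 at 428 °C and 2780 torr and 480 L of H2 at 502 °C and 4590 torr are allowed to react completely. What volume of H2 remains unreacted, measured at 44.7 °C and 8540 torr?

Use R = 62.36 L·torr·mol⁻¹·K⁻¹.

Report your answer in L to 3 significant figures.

n(N2) = PV/RT = (2780 × 107) / (62.36 × 701.15) = 6.803 mol
n(H2) = PV/RT = (4590 × 480) / (62.36 × 775.15) = 45.58 mol
For 6.803 mol N2, stoichiometry requires (3/1) × 6.803 = 20.41 mol H2; 45.58 mol is available, so N2 is limiting.
n(H2) consumed = (3/1) × 6.803 = 20.41 mol; remaining = 45.58 − 20.41 = 25.17 mol
V(H2) = nRT/P = 25.17 × 62.36 × 317.85 / 8540 = 58.42 L

58.4 L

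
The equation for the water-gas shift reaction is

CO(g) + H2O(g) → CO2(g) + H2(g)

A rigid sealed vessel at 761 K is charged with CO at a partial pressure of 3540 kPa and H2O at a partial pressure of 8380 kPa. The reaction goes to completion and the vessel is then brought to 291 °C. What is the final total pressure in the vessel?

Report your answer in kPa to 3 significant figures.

At constant V, partial pressures at 761 K are proportional to moles, so apply stoichiometry directly to pressures.
P(H2O) required for 3540 kPa of CO = (1/1) × 3540 = 3540 kPa; available 8380 kPa, so CO is limiting.
P(H2O) remaining = 8380 − (1/1) × 3540 = 4840 kPa
P(gaseous products) = (1+1)/1 × 3540 = 7080 kPa
P_total at 761 K = 4840 + 7080 = 11920 kPa
Scaling to 291 °C: P = 11920 × 564.15/761 = 8837 kPa

8840 kPa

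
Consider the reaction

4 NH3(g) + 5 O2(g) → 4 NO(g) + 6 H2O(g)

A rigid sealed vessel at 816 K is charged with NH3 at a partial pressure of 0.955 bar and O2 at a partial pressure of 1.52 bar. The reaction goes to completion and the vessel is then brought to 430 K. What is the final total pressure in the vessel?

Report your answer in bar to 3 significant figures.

With V and T fixed, P_i ∝ n_i, so the mole ratios apply directly to partial pressures at 816 K.
P(O2) required for 0.955 bar of NH3 = (5/4) × 0.955 = 1.194 bar; available 1.52 bar, so NH3 is limiting.
P(O2) remaining = 1.52 − (5/4) × 0.955 = 0.3263 bar
P(gaseous products) = (4+6)/4 × 0.955 = 2.387 bar
P_total at 816 K = 0.3263 + 2.387 = 2.713 bar
Scaling to 430 K: P = 2.713 × 430/816 = 1.430 bar

1.43 bar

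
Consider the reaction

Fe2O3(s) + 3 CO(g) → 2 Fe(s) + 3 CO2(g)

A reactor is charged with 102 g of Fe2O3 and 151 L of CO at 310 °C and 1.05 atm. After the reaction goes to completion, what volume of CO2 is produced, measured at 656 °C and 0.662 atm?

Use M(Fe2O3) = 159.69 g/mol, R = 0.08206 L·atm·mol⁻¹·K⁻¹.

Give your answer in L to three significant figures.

n(Fe2O3) = 102 / 159.69 = 0.6387 mol
n(CO) = PV/RT = (1.05 × 151) / (0.08206 × 583.15) = 3.313 mol
For 0.6387 mol Fe2O3, stoichiometry requires (3/1) × 0.6387 = 1.916 mol CO; 3.313 mol is available, so Fe2O3 is limiting.
n(CO2) = (3/1) × 0.6387 = 1.916 mol
V(CO2) = nRT/P = 1.916 × 0.08206 × 929.15 / 0.662 = 220.7 L

221 L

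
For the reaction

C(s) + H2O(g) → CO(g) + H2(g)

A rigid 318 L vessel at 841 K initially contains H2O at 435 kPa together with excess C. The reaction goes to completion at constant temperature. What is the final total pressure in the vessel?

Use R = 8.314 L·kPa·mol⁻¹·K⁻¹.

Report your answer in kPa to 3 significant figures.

870 kPa

At constant T and V, P ∝ n(gas): 1 mol gas → 2 mol gas.
P_final = (2/1) × 435 = 870.0 kPa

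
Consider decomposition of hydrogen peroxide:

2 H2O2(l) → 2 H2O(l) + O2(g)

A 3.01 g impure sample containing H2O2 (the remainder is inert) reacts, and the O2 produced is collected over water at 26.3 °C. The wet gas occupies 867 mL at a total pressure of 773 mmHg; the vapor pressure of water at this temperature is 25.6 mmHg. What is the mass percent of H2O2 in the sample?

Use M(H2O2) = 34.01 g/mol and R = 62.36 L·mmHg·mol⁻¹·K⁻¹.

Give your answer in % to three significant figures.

P(O2) = 773 − 25.6 = 747.4 mmHg
n(O2) = PV/RT = (747.4 × 0.8670) / (62.36 × 299.45) = 0.03470 mol
n(H2O2) = (2/1) × 0.03470 = 0.06940 mol
m(H2O2) = 0.06940 × 34.01 = 2.360 g
%H2O2 = 2.360 / 3.01 × 100 = 78.41%

78.4 %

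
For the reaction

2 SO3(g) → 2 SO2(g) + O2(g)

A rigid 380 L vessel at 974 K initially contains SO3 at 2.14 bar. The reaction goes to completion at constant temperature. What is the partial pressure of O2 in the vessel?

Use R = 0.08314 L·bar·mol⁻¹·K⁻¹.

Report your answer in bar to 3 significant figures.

1.07 bar

n(SO3)₀ = PV/RT = (2.14 × 380) / (0.08314 × 974) = 10.04 mol
n(O2) = (1/2) × 10.04 = 5.020 mol
P(O2) = nRT/V = 5.020 × 0.08314 × 974 / 380 = 1.070 bar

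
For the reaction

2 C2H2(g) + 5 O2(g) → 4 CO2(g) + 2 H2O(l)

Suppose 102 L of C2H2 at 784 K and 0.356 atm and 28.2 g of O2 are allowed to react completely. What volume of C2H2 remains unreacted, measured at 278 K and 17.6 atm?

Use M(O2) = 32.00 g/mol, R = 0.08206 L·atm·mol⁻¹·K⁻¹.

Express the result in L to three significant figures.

0.275 L

n(C2H2) = PV/RT = (0.356 × 102) / (0.08206 × 784) = 0.5644 mol
n(O2) = 28.2 / 32.00 = 0.8812 mol
For 0.5644 mol C2H2, stoichiometry requires (5/2) × 0.5644 = 1.411 mol O2; 0.8812 mol is available, so O2 is limiting.
n(C2H2) consumed = (2/5) × 0.8812 = 0.3525 mol; remaining = 0.5644 − 0.3525 = 0.2119 mol
V(C2H2) = nRT/P = 0.2119 × 0.08206 × 278 / 17.6 = 0.2747 L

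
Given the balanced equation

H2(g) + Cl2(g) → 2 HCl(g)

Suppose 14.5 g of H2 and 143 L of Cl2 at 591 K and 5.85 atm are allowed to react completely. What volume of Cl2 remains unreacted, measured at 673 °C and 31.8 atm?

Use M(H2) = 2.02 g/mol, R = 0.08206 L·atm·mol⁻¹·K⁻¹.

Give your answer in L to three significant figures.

n(H2) = 14.5 / 2.02 = 7.178 mol
n(Cl2) = PV/RT = (5.85 × 143) / (0.08206 × 591) = 17.25 mol
For 7.178 mol H2, stoichiometry requires (1/1) × 7.178 = 7.178 mol Cl2; 17.25 mol is available, so H2 is limiting.
n(Cl2) consumed = (1/1) × 7.178 = 7.178 mol; remaining = 17.25 − 7.178 = 10.07 mol
V(Cl2) = nRT/P = 10.07 × 0.08206 × 946.15 / 31.8 = 24.59 L

24.6 L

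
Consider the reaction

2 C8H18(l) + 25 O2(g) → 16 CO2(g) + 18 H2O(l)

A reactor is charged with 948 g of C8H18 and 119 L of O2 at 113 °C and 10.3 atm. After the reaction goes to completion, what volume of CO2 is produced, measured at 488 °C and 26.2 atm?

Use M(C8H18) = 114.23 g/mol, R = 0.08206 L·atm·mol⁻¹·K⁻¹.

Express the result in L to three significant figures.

n(C8H18) = 948 / 114.23 = 8.299 mol
n(O2) = PV/RT = (10.3 × 119) / (0.08206 × 386.15) = 38.68 mol
For 8.299 mol C8H18, stoichiometry requires (25/2) × 8.299 = 103.7 mol O2; 38.68 mol is available, so O2 is limiting.
n(CO2) = (16/25) × 38.68 = 24.76 mol
V(CO2) = nRT/P = 24.76 × 0.08206 × 761.15 / 26.2 = 59.03 L

59.0 L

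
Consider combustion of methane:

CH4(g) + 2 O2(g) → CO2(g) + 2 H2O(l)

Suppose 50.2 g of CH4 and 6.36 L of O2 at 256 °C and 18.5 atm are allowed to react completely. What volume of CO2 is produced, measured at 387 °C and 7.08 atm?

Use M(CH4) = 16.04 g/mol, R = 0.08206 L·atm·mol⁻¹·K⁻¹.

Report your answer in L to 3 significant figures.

10.4 L

n(CH4) = 50.2 / 16.04 = 3.130 mol
n(O2) = PV/RT = (18.5 × 6.36) / (0.08206 × 529.15) = 2.710 mol
For 3.130 mol CH4, stoichiometry requires (2/1) × 3.130 = 6.260 mol O2; 2.710 mol is available, so O2 is limiting.
n(CO2) = (1/2) × 2.710 = 1.355 mol
V(CO2) = nRT/P = 1.355 × 0.08206 × 660.15 / 7.08 = 10.37 L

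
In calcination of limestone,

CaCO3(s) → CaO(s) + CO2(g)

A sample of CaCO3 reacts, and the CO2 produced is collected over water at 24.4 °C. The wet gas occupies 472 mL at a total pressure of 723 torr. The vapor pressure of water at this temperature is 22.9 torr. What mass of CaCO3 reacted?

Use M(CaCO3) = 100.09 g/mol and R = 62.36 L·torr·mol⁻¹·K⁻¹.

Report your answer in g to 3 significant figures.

1.78 g

P(CO2) = 723 − 22.9 = 700.1 torr
n(CO2) = PV/RT = (700.1 × 0.4720) / (62.36 × 297.55) = 0.01781 mol
n(CaCO3) = (1/1) × 0.01781 = 0.01781 mol
m(CaCO3) = 0.01781 × 100.09 = 1.783 g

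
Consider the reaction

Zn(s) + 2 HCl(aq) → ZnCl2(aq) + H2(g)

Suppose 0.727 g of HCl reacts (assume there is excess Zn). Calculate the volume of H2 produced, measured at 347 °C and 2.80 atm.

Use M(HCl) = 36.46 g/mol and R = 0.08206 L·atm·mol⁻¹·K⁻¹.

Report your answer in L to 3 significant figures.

0.181 L

n(HCl) = 0.7270 / 36.46 = 0.01994 mol
n(H2) = (1/2) × 0.01994 = 0.009970 mol
V = nRT/P = 0.009970 × 0.08206 × 620.15 / 2.80 = 0.1812 L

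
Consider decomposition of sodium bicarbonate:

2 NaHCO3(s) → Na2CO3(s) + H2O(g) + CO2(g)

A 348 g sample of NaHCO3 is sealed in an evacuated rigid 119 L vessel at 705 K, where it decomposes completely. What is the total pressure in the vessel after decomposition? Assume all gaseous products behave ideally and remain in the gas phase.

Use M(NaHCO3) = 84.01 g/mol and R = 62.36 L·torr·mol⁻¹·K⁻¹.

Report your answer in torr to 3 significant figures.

n(NaHCO3) = 348 / 84.01 = 4.142 mol
n(gas produced) = (2/2) × 4.142 = 4.142 mol
P = nRT/V = 4.142 × 62.36 × 705 / 119 = 1530 torr

1530 torr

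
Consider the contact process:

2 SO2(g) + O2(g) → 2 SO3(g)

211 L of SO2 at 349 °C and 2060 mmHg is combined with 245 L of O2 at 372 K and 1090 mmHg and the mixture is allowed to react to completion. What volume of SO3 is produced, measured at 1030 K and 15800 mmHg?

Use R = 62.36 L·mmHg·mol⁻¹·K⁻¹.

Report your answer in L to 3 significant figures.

n(SO2) = PV/RT = (2060 × 211) / (62.36 × 622.15) = 11.20 mol
n(O2) = PV/RT = (1090 × 245) / (62.36 × 372) = 11.51 mol
For 11.20 mol SO2, stoichiometry requires (1/2) × 11.20 = 5.600 mol O2; 11.51 mol is available, so SO2 is limiting.
n(SO3) = (2/2) × 11.20 = 11.20 mol
V(SO3) = nRT/P = 11.20 × 62.36 × 1030 / 15800 = 45.53 L

45.5 L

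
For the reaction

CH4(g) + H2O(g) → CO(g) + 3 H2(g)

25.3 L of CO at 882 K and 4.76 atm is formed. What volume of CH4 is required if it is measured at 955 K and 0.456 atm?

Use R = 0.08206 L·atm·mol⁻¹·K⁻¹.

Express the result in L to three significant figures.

n(CO) = PV/RT = (4.76 × 25.3) / (0.08206 × 882) = 1.664 mol
n(CH4) = (1/1) × 1.664 = 1.664 mol
V = nRT/P = 1.664 × 0.08206 × 955 / 0.456 = 286.0 L

286 L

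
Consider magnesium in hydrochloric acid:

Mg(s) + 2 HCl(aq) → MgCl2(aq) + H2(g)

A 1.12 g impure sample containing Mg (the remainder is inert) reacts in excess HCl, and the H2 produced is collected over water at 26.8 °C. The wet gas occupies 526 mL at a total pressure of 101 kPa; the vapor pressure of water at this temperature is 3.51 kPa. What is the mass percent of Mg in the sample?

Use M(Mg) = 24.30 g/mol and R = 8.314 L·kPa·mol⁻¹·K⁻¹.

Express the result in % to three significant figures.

P(H2) = 101 − 3.51 = 97.49 kPa
n(H2) = PV/RT = (97.49 × 0.5260) / (8.314 × 299.95) = 0.02056 mol
n(Mg) = (1/1) × 0.02056 = 0.02056 mol
m(Mg) = 0.02056 × 24.30 = 0.4996 g
%Mg = 0.4996 / 1.12 × 100 = 44.61%

44.6 %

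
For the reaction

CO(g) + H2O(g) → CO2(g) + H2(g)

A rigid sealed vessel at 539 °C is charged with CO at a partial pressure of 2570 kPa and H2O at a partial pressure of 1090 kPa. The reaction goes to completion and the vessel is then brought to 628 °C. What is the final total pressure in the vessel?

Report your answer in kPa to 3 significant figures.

4060 kPa

At constant V, partial pressures at 539 °C are proportional to moles, so apply stoichiometry directly to pressures.
P(H2O) required for 2570 kPa of CO = (1/1) × 2570 = 2570 kPa; available 1090 kPa, so H2O is limiting.
P(CO) remaining = 2570 − (1/1) × 1090 = 1480 kPa
P(gaseous products) = (1+1)/1 × 1090 = 2180 kPa
P_total at 539 °C = 1480 + 2180 = 3660 kPa
Scaling to 628 °C: P = 3660 × 901.15/812.15 = 4061 kPa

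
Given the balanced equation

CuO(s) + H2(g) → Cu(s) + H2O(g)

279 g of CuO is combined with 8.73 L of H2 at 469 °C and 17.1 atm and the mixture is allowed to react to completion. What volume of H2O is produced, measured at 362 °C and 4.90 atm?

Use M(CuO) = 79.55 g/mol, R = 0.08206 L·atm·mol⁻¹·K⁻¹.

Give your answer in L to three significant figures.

n(CuO) = 279 / 79.55 = 3.507 mol
n(H2) = PV/RT = (17.1 × 8.73) / (0.08206 × 742.15) = 2.451 mol
For 3.507 mol CuO, stoichiometry requires (1/1) × 3.507 = 3.507 mol H2; 2.451 mol is available, so H2 is limiting.
n(H2O) = (1/1) × 2.451 = 2.451 mol
V(H2O) = nRT/P = 2.451 × 0.08206 × 635.15 / 4.90 = 26.07 L

26.1 L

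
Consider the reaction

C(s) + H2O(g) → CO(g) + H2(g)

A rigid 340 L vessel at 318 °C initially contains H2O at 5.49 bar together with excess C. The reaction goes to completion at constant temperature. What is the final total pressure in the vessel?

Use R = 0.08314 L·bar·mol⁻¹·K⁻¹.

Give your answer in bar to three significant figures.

11.0 bar

Rigid vessel, constant T ⇒ P scales with total gas moles (1 → 2).
P_final = (2/1) × 5.49 = 10.98 bar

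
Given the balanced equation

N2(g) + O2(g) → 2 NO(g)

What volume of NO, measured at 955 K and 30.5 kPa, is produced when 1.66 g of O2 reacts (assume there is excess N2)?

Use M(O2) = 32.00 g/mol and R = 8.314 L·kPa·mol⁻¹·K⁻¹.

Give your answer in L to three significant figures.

27.0 L

n(O2) = 1.660 / 32.00 = 0.05187 mol
n(NO) = (2/1) × 0.05187 = 0.1037 mol
V = nRT/P = 0.1037 × 8.314 × 955 / 30.5 = 27.00 L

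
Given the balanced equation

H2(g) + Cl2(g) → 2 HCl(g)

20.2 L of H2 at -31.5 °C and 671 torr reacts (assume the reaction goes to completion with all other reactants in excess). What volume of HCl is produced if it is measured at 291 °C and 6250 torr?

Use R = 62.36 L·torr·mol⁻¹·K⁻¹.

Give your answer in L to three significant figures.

n(H2) = PV/RT = (671 × 20.2) / (62.36 × 241.65) = 0.8995 mol
n(HCl) = (2/1) × 0.8995 = 1.799 mol
V = nRT/P = 1.799 × 62.36 × 564.15 / 6250 = 10.13 L

10.1 L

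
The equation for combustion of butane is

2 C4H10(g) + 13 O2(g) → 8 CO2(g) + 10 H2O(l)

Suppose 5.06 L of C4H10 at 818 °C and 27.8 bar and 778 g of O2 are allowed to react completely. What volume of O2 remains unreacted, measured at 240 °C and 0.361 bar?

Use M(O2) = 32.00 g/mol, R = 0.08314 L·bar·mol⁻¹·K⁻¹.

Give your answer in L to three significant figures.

1680 L

n(C4H10) = PV/RT = (27.8 × 5.06) / (0.08314 × 1091.15) = 1.551 mol
n(O2) = 778 / 32.00 = 24.31 mol
For 1.551 mol C4H10, stoichiometry requires (13/2) × 1.551 = 10.08 mol O2; 24.31 mol is available, so C4H10 is limiting.
n(O2) consumed = (13/2) × 1.551 = 10.08 mol; remaining = 24.31 − 10.08 = 14.23 mol
V(O2) = nRT/P = 14.23 × 0.08314 × 513.15 / 0.361 = 1682 L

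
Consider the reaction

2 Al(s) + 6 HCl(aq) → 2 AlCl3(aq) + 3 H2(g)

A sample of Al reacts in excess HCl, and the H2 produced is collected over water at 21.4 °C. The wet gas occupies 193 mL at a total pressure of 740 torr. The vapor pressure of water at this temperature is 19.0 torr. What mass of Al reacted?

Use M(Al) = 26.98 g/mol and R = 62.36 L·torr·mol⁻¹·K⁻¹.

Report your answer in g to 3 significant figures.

P(H2) = 740 − 19.0 = 721.0 torr
n(H2) = PV/RT = (721.0 × 0.1930) / (62.36 × 294.55) = 0.007576 mol
n(Al) = (2/3) × 0.007576 = 0.005051 mol
m(Al) = 0.005051 × 26.98 = 0.1363 g

0.136 g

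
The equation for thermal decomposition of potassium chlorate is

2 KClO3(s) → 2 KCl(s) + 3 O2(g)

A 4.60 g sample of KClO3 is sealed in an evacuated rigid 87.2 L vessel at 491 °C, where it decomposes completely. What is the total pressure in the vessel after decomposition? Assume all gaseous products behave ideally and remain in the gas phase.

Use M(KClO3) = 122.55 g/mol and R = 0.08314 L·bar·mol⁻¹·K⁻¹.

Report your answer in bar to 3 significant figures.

0.0410 bar

n(KClO3) = 4.60 / 122.55 = 0.03754 mol
n(gas produced) = (3/2) × 0.03754 = 0.05631 mol
P = nRT/V = 0.05631 × 0.08314 × 764.15 / 87.2 = 0.04103 bar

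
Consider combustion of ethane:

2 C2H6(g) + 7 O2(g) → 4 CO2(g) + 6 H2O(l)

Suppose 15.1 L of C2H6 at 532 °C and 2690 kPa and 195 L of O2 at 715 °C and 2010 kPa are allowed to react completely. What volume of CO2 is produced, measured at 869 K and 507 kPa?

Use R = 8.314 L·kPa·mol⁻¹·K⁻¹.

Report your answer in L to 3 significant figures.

n(C2H6) = PV/RT = (2690 × 15.1) / (8.314 × 805.15) = 6.068 mol
n(O2) = PV/RT = (2010 × 195) / (8.314 × 988.15) = 47.71 mol
For 6.068 mol C2H6, stoichiometry requires (7/2) × 6.068 = 21.24 mol O2; 47.71 mol is available, so C2H6 is limiting.
n(CO2) = (4/2) × 6.068 = 12.14 mol
V(CO2) = nRT/P = 12.14 × 8.314 × 869 / 507 = 173.0 L

173 L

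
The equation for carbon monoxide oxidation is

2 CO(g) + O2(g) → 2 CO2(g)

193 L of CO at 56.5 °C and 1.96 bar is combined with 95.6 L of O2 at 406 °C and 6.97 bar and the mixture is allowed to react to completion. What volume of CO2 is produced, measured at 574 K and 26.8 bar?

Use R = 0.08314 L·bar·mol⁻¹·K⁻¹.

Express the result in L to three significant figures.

n(CO) = PV/RT = (1.96 × 193) / (0.08314 × 329.65) = 13.80 mol
n(O2) = PV/RT = (6.97 × 95.6) / (0.08314 × 679.15) = 11.80 mol
For 13.80 mol CO, stoichiometry requires (1/2) × 13.80 = 6.900 mol O2; 11.80 mol is available, so CO is limiting.
n(CO2) = (2/2) × 13.80 = 13.80 mol
V(CO2) = nRT/P = 13.80 × 0.08314 × 574 / 26.8 = 24.57 L

24.6 L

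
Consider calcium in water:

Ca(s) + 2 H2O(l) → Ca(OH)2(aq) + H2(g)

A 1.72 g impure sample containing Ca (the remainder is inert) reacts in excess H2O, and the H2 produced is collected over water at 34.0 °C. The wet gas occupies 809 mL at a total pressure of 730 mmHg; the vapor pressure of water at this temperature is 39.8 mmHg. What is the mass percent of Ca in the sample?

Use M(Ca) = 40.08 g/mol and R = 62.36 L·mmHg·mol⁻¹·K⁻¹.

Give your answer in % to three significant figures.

P(H2) = 730 − 39.8 = 690.2 mmHg
n(H2) = PV/RT = (690.2 × 0.8090) / (62.36 × 307.15) = 0.02915 mol
n(Ca) = (1/1) × 0.02915 = 0.02915 mol
m(Ca) = 0.02915 × 40.08 = 1.168 g
%Ca = 1.168 / 1.72 × 100 = 67.91%

67.9 %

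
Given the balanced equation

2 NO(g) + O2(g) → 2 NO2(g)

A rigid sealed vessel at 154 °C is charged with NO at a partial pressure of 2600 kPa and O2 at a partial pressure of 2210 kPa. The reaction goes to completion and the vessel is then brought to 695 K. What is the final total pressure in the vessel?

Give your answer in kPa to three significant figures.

5710 kPa

Because the vessel is rigid and T is held at 154 °C, work the stoichiometry in partial pressures (P_i = n_iRT/V).
P(O2) required for 2600 kPa of NO = (1/2) × 2600 = 1300 kPa; available 2210 kPa, so NO is limiting.
P(O2) remaining = 2210 − (1/2) × 2600 = 910.0 kPa
P(gaseous products) = (2)/2 × 2600 = 2600 kPa
P_total at 154 °C = 910.0 + 2600 = 3510 kPa
Scaling to 695 K: P = 3510 × 695/427.15 = 5711 kPa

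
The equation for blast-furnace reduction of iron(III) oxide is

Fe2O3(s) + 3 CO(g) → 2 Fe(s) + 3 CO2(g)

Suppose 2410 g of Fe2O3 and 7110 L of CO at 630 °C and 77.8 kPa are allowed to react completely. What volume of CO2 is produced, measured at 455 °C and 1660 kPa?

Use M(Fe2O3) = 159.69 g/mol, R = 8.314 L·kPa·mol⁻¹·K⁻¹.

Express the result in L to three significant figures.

n(Fe2O3) = 2410 / 159.69 = 15.09 mol
n(CO) = PV/RT = (77.8 × 7110) / (8.314 × 903.15) = 73.67 mol
For 15.09 mol Fe2O3, stoichiometry requires (3/1) × 15.09 = 45.27 mol CO; 73.67 mol is available, so Fe2O3 is limiting.
n(CO2) = (3/1) × 15.09 = 45.27 mol
V(CO2) = nRT/P = 45.27 × 8.314 × 728.15 / 1660 = 165.1 L

165 L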